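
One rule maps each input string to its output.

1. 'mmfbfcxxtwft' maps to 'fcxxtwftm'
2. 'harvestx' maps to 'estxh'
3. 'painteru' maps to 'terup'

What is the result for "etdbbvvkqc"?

bvvkqce

In each case the input is transformed by: move the first character to the end, then delete the first 3 characters.
Starting from "etdbbvvkqc": after the first operation, "tdbbvvkqce"; after the second, "bvvkqce".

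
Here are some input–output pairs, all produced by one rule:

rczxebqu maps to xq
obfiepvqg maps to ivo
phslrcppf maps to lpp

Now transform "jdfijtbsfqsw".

ibqj

The rule is to move the first character to the end, then keep one character in every 3, starting at position 3 (positions 3rd, 6th, 9th, ...).
Applying both steps to "jdfijtbsfqsw": "dfijtbsfqswj", then "ibqj".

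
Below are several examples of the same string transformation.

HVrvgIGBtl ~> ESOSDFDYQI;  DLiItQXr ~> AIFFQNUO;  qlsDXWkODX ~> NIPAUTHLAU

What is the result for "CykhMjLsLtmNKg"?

In each case the input is transformed by: shift every letter 3 places backward in the alphabet (wrapping around), then convert every letter to uppercase.
"CykhMjLsLtmNKg" → "ZvheJgIpIqjKHd" → "ZVHEJGIPIQJKHD".
(Check on "HVrvgIGBtl": → "ESosdFDYqi" → "ESOSDFDYQI" ✓)

ZVHEJGIPIQJKHD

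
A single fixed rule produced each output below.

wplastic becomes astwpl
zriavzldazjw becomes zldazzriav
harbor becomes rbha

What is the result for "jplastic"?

The rule is to delete the last 2 characters, then swap the front and back halves of the string.
Applying both steps to "jplastic": "jplast", then "astjpl".

astjpl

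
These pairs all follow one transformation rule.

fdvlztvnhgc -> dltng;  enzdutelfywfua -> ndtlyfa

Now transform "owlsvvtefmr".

The rule is to keep every other character starting from the second (positions 2nd, 4th, 6th, ...).
For "owlsvvtefmr" the result is "wsvem".

wsvem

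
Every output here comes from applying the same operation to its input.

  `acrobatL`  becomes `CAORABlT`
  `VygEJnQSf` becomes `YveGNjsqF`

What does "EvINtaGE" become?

The rule is to swap each adjacent pair of characters (1↔2, 3↔4, ...), then flip the case of every letter.
Starting from "EvINtaGE": after the first operation, "vENIatEG"; after the second, "VeniATeg".

VeniATeg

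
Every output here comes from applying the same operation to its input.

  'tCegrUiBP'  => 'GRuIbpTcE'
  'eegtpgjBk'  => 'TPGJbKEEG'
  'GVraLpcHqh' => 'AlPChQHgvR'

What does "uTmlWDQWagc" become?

LwdqwAGCUtM

In each case the input is transformed by: flip the case of every letter, then move the first 3 characters to the end (rotate left by 3).
Starting from "uTmlWDQWagc": after the first operation, "UtMLwdqwAGC"; after the second, "LwdqwAGCUtM".
(Check on "tCegrUiBP": → "TcEGRuIbp" → "GRuIbpTcE" ✓)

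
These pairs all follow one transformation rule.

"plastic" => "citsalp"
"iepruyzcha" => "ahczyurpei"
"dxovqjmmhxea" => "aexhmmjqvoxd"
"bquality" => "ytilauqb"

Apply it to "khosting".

gnitsohk

Each output is the input with this applied: reverse the string.
For "khosting" the result is "gnitsohk".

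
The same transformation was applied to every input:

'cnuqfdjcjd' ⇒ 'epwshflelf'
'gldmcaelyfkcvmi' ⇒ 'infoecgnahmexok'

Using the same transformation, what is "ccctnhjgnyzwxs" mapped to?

The rule is to shift every letter 2 places forward in the alphabet (wrapping around).
For "ccctnhjgnyzwxs" the result is "eeevpjlipabyzu".

eeevpjlipabyzu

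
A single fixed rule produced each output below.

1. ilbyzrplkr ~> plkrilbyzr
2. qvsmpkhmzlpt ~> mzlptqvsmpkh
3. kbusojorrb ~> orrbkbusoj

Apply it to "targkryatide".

atidetargkry

What's happening: swap the front and back halves of the string, then move the first character to the end.
On "targkryatide": the first step gives "yatidetargkr", and the second then gives "atidetargkry".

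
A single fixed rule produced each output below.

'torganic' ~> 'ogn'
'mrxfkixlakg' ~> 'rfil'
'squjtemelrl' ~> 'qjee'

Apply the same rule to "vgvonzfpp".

The pattern: keep every other character starting from the second (positions 2nd, 4th, 6th, ...), then delete the last character.
On "vgvonzfpp" that produces "goz".

goz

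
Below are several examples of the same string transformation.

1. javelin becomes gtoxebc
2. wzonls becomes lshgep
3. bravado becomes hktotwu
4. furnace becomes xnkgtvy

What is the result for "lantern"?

In each case the input is transformed by: swap the first and last characters, then shift every letter 7 places backward in the alphabet (wrapping around).
On "lantern" that produces "gtgmxke".
(Check on "furnace": → "eurnacf" → "xnkgtvy" ✓)

gtgmxke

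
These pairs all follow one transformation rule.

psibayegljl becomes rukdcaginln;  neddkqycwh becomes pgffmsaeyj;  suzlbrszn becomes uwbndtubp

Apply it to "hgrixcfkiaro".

The pattern: shift every letter 2 places forward in the alphabet (wrapping around).
On "hgrixcfkiaro" that produces "jitkzehmkctq".

jitkzehmkctq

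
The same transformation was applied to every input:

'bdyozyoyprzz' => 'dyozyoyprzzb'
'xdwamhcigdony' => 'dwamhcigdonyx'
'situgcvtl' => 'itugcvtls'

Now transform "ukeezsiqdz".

What's happening: move the first character to the end.
For "ukeezsiqdz" the result is "keezsiqdzu".

keezsiqdzu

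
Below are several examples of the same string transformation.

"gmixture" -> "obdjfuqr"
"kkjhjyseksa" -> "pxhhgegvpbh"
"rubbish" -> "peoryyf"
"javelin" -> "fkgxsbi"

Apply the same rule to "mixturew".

btjfuqro

Rule — move the last 2 characters to the front (rotate right by 2), then shift every letter 3 places backward in the alphabet (wrapping around).
"mixturew" → "ewmixtur" → "btjfuqro".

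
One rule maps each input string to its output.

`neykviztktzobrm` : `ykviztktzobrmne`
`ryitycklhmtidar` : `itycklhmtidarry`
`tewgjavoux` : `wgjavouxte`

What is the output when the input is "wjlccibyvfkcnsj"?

In each case the input is transformed by: move the first 2 characters to the end (rotate left by 2).
Applying that to "wjlccibyvfkcnsj" gives "lccibyvfkcnsjwj".

lccibyvfkcnsjwj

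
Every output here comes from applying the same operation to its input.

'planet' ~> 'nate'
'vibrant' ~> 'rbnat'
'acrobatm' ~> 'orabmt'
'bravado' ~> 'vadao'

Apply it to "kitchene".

ctehen

The transformation: swap each adjacent pair of characters (1↔2, 3↔4, ...), then delete the first 2 characters.
On "kitchene": the first step gives "ikctehen", and the second then gives "ctehen".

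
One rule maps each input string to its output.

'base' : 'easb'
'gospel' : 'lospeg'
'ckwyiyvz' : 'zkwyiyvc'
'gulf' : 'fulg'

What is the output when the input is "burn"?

nurb

In each case the input is transformed by: swap the first and last characters.
So "burn" becomes "nurb".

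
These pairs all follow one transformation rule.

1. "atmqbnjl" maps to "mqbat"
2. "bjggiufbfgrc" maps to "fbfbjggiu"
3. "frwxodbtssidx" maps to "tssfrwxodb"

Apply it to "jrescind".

The transformation: delete the last 3 characters, then move the last 3 characters to the front (rotate right by 3).
"jrescind" → "jresc" → "escjr".

escjr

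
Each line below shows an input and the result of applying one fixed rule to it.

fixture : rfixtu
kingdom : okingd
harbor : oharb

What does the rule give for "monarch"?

The rule is to delete the last character, then move the last character to the front.
"monarch" → "monarc" → "cmonar".

cmonar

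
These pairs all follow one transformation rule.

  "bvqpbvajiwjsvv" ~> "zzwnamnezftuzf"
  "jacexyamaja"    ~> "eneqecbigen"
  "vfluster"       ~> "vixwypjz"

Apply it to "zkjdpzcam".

qegdthnod

The transformation: reverse the string, then shift every letter 4 places forward in the alphabet (wrapping around).
For "zkjdpzcam", step one produces "maczpdjkz"; step two turns that into "qegdthnod".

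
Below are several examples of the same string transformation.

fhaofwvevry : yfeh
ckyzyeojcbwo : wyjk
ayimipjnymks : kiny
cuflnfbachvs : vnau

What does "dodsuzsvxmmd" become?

muvo

Looking at the pairs, the operation is to keep one character in every 3, starting at position 2 (positions 2nd, 5th, 8th, ...), then swap the first and last characters.
Starting from "dodsuzsvxmmd": after the first operation, "ouvm"; after the second, "muvo".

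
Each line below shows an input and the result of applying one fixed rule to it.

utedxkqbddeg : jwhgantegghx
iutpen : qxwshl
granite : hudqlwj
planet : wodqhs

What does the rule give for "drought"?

Looking at the pairs, the operation is to swap the first and last characters, then shift every letter 3 places forward in the alphabet (wrapping around).
Starting from "drought": after the first operation, "troughd"; after the second, "wurxjkg".

wurxjkg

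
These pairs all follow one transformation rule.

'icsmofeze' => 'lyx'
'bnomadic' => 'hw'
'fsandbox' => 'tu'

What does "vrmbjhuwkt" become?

fad

What's happening: keep one character in every 3, starting at position 3 (positions 3rd, 6th, 9th, ...), then shift every letter 7 places backward in the alphabet (wrapping around).
On "vrmbjhuwkt": the first step gives "mhk", and the second then gives "fad".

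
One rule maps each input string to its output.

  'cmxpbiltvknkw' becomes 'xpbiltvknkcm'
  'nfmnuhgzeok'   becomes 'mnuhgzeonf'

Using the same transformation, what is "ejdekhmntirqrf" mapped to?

The pattern: delete the last character, then move the first 2 characters to the end (rotate left by 2).
On "ejdekhmntirqrf": the first step gives "ejdekhmntirqr", and the second then gives "dekhmntirqrej".

dekhmntirqrej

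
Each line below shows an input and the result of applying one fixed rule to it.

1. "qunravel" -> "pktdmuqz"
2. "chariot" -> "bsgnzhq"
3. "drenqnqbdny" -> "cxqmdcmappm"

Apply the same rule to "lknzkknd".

kcjmmjyj

The pattern: shift every letter 1 place backward in the alphabet (wrapping around), then take characters alternately from the front and the back (1st, last, 2nd, 2nd-last, ...).
Applying both steps to "lknzkknd": "kjmyjjmc", then "kcjmmjyj".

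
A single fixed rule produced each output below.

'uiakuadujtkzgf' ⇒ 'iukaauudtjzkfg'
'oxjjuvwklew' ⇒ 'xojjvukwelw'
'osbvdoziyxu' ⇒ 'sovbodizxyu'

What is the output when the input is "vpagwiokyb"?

In each case the input is transformed by: swap each adjacent pair of characters (1↔2, 3↔4, ...).
On "vpagwiokyb" that produces "pvgaiwkoby".

pvgaiwkoby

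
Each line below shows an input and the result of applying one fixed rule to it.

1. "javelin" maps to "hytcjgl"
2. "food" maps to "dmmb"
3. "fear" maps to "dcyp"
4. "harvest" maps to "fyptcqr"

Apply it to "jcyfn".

Each output is the input with this applied: shift every letter 2 places backward in the alphabet (wrapping around).
On "jcyfn" that produces "hawdl".

hawdl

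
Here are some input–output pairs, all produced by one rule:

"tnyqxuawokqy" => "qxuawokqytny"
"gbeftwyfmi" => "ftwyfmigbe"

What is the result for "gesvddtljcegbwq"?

The pattern: move the first 3 characters to the end (rotate left by 3).
Doing the same to "gesvddtljcegbwq": "vddtljcegbwqges".

vddtljcegbwqges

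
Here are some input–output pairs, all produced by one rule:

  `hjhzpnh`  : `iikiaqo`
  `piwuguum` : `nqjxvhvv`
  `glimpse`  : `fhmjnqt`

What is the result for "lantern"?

Rule — move the last character to the front, then shift every letter 1 place forward in the alphabet (wrapping around).
"lantern" → "nlanter" → "omboufs".
(Check on "piwuguum": → "mpiwuguu" → "nqjxvhvv" ✓)

omboufs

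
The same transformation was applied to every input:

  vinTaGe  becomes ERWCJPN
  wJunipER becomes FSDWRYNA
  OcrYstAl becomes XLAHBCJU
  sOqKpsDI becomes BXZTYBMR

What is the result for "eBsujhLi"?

NKBDSQUR

The rule is to shift every letter 9 places forward in the alphabet (wrapping around), then convert every letter to uppercase.
On "eBsujhLi": the first step gives "nKbdsqUr", and the second then gives "NKBDSQUR".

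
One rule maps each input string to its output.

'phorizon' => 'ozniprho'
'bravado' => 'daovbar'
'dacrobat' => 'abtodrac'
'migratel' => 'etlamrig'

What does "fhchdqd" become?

qddhfch

What's happening: move the last 2 characters to the front (rotate right by 2), then take characters alternately from the front and the back (1st, last, 2nd, 2nd-last, ...).
Applying both steps to "fhchdqd": "qdfhchd", then "qddhfch".
(Check on "dacrobat": → "atdacrob" → "abtodrac" ✓)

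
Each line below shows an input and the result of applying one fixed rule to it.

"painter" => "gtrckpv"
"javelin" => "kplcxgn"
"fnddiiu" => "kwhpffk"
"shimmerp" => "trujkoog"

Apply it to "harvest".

Looking at the pairs, the operation is to move the last 2 characters to the front (rotate right by 2), then shift every letter 2 places forward in the alphabet (wrapping around).
"harvest" → "stharve" → "uvjctxg".
(Check on "shimmerp": → "rpshimme" → "trujkoog" ✓)

uvjctxg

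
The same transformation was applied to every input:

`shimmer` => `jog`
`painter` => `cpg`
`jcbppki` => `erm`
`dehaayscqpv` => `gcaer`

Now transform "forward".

qyt

Rule — shift every letter 2 places forward in the alphabet (wrapping around), then keep every other character starting from the second (positions 2nd, 4th, 6th, ...).
Working it through for "forward": intermediate "hqtyctf", final "qyt".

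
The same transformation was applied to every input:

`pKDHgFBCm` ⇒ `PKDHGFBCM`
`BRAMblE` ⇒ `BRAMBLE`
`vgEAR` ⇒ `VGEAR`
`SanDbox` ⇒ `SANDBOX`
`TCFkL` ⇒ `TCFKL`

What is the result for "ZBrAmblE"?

ZBRAMBLE

The rule is to convert every letter to uppercase.
For "ZBrAmblE" the result is "ZBRAMBLE".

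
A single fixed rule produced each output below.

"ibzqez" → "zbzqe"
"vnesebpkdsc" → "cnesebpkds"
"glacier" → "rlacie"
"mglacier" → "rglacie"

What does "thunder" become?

rhunde

In each case the input is transformed by: swap the first and last characters, then delete the last character.
Applying that to "thunder" gives "rhunde".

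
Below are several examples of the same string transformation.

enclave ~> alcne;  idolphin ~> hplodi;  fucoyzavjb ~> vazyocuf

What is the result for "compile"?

ipmoc

The rule is to reverse the string, then delete the first 2 characters.
"compile" → "elipmoc" → "ipmoc".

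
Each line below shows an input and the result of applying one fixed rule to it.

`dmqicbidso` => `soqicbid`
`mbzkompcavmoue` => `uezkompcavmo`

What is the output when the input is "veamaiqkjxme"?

meamaiqkjx

In each case the input is transformed by: delete the first 2 characters, then move the last 2 characters to the front (rotate right by 2).
Starting from "veamaiqkjxme": after the first operation, "amaiqkjxme"; after the second, "meamaiqkjx".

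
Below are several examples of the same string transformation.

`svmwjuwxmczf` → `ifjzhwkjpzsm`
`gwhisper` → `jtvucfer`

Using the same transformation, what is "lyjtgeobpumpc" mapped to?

Looking at the pairs, the operation is to shift every letter 13 places forward in the alphabet (wrapping around) — i.e. ROT13, then swap each adjacent pair of characters (1↔2, 3↔4, ...).
Working it through for "lyjtgeobpumpc": intermediate "ylwgtrbochzcp", final "lygwrtobhcczp".

lygwrtobhcczp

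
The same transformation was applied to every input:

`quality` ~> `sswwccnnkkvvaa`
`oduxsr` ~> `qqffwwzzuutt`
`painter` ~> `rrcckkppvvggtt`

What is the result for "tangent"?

The transformation: shift every letter 2 places forward in the alphabet (wrapping around), then double every character.
Applying both steps to "tangent": "vcpigpv", then "vvccppiiggppvv".

vvccppiiggppvv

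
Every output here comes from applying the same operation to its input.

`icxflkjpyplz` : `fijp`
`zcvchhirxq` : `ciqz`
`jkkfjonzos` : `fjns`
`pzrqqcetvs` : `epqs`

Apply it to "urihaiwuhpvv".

The pattern: keep one character in every 3, starting at position 1 (positions 1st, 4th, 7th, ...), then sort the characters into alphabetical order.
Applying both steps to "urihaiwuhpvv": "uhwp", then "hpuw".

hpuw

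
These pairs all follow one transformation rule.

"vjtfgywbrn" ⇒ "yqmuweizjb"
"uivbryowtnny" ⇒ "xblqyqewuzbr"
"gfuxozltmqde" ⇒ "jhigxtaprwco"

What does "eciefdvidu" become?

hxfgllhyig

What's happening: shift every letter 3 places forward in the alphabet (wrapping around), then take characters alternately from the front and the back (1st, last, 2nd, 2nd-last, ...).
Applying both steps to "eciefdvidu": "hflhigylgx", then "hxfgllhyig".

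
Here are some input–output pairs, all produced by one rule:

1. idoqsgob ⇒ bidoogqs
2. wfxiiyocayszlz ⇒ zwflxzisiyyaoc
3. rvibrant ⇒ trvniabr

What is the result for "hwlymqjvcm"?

mhwclvyjmq

In each case the input is transformed by: swap the first and last characters, then take characters alternately from the front and the back (1st, last, 2nd, 2nd-last, ...).
"hwlymqjvcm" → "mhwclvyjmq".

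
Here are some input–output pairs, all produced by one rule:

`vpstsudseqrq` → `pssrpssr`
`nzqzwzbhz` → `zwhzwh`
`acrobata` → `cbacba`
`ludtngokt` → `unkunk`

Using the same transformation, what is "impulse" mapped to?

The rule is to keep one character in every 3, starting at position 2 (positions 2nd, 5th, 8th, ...), then write the whole string twice.
Working it through for "impulse": intermediate "ml", final "mlml".
(Check on "ludtngokt": → "unk" → "unkunk" ✓)

mlml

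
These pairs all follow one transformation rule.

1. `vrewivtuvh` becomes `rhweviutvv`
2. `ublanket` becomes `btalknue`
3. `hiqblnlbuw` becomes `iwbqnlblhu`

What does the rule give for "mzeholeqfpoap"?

In each case the input is transformed by: swap the first and last characters, then swap each adjacent pair of characters (1↔2, 3↔4, ...).
For "mzeholeqfpoap", step one produces "pzeholeqfpoam"; step two turns that into "zpheloqepfaom".

zpheloqepfaom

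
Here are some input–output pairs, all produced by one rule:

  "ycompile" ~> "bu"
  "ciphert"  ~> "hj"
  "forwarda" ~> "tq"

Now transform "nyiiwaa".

qq

Looking at the pairs, the operation is to shift every letter 10 places backward in the alphabet (wrapping around), then keep only the last 2 characters.
Working it through for "nyiiwaa": intermediate "doyymqq", final "qq".
(Check on "forwarda": → "vehmqhtq" → "tq" ✓)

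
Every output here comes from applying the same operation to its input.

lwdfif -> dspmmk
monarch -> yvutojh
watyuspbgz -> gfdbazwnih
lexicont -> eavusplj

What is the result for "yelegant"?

What's happening: sort the characters into reverse alphabetical order, then shift every letter 7 places forward in the alphabet (wrapping around).
"yelegant" → "fausnllh".
(Check on "watyuspbgz": → "zywutspgba" → "gfdbazwnih" ✓)

fausnllh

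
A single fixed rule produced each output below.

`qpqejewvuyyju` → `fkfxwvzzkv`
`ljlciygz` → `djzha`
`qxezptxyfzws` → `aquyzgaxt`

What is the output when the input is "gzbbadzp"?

cbeaq

In each case the input is transformed by: shift every letter 1 place forward in the alphabet (wrapping around), then delete the first 3 characters.
Applying both steps to "gzbbadzp": "haccbeaq", then "cbeaq".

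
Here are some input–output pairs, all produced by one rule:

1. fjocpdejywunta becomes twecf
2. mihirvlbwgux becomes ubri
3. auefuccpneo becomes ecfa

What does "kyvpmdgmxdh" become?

The rule is to reverse the string, then keep one character in every 3, starting at position 2 (positions 2nd, 5th, 8th, ...).
"kyvpmdgmxdh" → "hdxmgdmpvyk" → "dgpk".
(Check on "mihirvlbwgux": → "xugwblvrihim" → "ubri" ✓)

dgpk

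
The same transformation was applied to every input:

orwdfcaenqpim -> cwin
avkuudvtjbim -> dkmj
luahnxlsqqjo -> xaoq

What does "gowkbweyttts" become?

Rule — keep one character in every 3, starting at position 3 (positions 3rd, 6th, 9th, ...), then swap each adjacent pair of characters (1↔2, 3↔4, ...).
Working it through for "gowkbweyttts": intermediate "wwts", final "wwst".

wwst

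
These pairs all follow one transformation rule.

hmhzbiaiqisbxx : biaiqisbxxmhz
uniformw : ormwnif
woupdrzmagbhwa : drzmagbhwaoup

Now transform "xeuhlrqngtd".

In each case the input is transformed by: delete the first character, then move the first 3 characters to the end (rotate left by 3).
For "xeuhlrqngtd" the result is "lrqngtdeuh".

lrqngtdeuh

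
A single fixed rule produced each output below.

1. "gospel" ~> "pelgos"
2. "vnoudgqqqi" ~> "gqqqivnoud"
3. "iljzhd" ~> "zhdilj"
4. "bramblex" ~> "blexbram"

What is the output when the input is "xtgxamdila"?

mdilaxtgxa

The transformation: swap the front and back halves of the string.
For "xtgxamdila" the result is "mdilaxtgxa".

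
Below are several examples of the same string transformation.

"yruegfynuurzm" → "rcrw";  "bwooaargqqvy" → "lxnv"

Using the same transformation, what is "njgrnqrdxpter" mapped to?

dnub

The rule is to shift every letter 3 places backward in the alphabet (wrapping around), then keep one character in every 3, starting at position 3 (positions 3rd, 6th, 9th, ...).
Applying both steps to "njgrnqrdxpter": "kgdoknoaumqbo", then "dnub".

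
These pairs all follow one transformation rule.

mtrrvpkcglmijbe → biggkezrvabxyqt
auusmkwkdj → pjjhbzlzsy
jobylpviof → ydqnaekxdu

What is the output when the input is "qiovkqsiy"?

fxdkzfhxn

Rule — shift every letter 11 places backward in the alphabet (wrapping around).
For "qiovkqsiy" the result is "fxdkzfhxn".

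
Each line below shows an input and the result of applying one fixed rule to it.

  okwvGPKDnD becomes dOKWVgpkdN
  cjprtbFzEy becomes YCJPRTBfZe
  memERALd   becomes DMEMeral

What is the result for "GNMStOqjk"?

KgnmsToQJ

What's happening: move the last character to the front, then flip the case of every letter.
Working it through for "GNMStOqjk": intermediate "kGNMStOqj", final "KgnmsToQJ".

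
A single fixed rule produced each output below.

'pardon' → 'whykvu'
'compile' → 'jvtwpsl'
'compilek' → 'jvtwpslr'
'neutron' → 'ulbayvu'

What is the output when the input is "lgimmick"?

snpttpjr

The pattern: shift every letter 7 places forward in the alphabet (wrapping around).
Doing the same to "lgimmick": "snpttpjr".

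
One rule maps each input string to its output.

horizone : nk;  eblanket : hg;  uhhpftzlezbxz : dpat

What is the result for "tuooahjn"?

Looking at the pairs, the operation is to keep one character in every 3, starting at position 3 (positions 3rd, 6th, 9th, ...), then shift every letter 4 places backward in the alphabet (wrapping around).
On "tuooahjn" that produces "kd".

kd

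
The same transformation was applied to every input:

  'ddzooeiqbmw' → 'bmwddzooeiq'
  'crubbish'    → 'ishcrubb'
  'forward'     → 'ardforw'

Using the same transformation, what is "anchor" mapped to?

horanc

The transformation: move the last 3 characters to the front (rotate right by 3).
"anchor" → "horanc".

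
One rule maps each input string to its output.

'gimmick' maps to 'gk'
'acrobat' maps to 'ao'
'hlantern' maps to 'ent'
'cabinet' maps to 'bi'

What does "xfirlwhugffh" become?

fhlw

Each output is the input with this applied: sort the characters into alphabetical order, then keep one character in every 3, starting at position 2 (positions 2nd, 5th, 8th, ...).
For "xfirlwhugffh", step one produces "fffghhilruwx"; step two turns that into "fhlw".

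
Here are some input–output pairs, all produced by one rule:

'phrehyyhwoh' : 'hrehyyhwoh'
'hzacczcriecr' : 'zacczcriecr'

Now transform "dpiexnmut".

piexnmut

Rule — delete the first character.
On "dpiexnmut" that produces "piexnmut".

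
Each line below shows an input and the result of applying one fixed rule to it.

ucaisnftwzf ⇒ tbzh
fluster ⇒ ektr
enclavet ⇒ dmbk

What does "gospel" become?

fnro

Each output is the input with this applied: shift every letter 1 place backward in the alphabet (wrapping around), then keep only the first 4 characters.
On "gospel": the first step gives "fnrodk", and the second then gives "fnro".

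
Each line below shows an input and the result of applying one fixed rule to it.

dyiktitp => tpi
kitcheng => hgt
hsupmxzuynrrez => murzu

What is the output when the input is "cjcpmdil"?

Each output is the input with this applied: move the first 3 characters to the end (rotate left by 3), then keep one character in every 3, starting at position 2 (positions 2nd, 5th, 8th, ...).
Working it through for "cjcpmdil": intermediate "pmdilcjc", final "mlc".

mlc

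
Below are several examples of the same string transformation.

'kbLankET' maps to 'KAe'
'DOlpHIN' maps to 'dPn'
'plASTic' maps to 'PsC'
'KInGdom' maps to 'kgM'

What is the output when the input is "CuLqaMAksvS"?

The rule is to keep one character in every 3, starting at position 1 (positions 1st, 4th, 7th, ...), then flip the case of every letter.
Starting from "CuLqaMAksvS": after the first operation, "CqAv"; after the second, "cQaV".

cQaV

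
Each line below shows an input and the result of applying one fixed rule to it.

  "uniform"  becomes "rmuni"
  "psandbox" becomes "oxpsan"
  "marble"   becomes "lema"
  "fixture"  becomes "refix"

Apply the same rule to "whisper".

Looking at the pairs, the operation is to move the last 2 characters to the front (rotate right by 2), then delete the last 2 characters.
For "whisper" the result is "erwhi".

erwhi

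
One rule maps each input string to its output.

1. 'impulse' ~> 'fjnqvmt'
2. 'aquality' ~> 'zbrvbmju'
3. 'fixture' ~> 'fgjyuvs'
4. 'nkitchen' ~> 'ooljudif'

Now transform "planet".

Looking at the pairs, the operation is to move the last character to the front, then shift every letter 1 place forward in the alphabet (wrapping around).
Doing the same to "planet": "uqmbof".

uqmbof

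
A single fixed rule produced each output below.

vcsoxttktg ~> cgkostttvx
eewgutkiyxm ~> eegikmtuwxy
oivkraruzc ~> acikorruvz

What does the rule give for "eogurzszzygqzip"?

What's happening: sort the characters into alphabetical order.
So "eogurzszzygqzip" becomes "eggiopqrsuyzzzz".

eggiopqrsuyzzzz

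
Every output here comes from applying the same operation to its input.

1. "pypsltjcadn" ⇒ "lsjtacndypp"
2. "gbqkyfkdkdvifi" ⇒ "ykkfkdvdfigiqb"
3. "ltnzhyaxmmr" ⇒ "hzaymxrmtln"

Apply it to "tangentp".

egtntpna

In each case the input is transformed by: move the first 3 characters to the end (rotate left by 3), then swap each adjacent pair of characters (1↔2, 3↔4, ...).
So "tangentp" becomes "egtntpna".
(Check on "pypsltjcadn": → "sltjcadnpyp" → "lsjtacndypp" ✓)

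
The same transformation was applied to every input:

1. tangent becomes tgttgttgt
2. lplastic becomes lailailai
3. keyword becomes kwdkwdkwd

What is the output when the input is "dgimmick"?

dmcdmcdmc

In each case the input is transformed by: keep one character in every 3, starting at position 1 (positions 1st, 4th, 7th, ...), then write the whole string 3 times in a row.
Starting from "dgimmick": after the first operation, "dmc"; after the second, "dmcdmcdmc".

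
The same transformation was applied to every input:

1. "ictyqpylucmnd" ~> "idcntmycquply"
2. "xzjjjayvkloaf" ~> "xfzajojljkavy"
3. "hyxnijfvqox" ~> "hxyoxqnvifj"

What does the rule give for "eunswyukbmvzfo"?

eoufnzsvwmybuk

The rule is to take characters alternately from the front and the back (1st, last, 2nd, 2nd-last, ...).
So "eunswyukbmvzfo" becomes "eoufnzsvwmybuk".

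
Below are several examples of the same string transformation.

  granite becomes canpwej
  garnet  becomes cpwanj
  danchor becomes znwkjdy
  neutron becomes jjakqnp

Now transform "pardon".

ljwknz

Rule — take characters alternately from the front and the back (1st, last, 2nd, 2nd-last, ...), then shift every letter 4 places backward in the alphabet (wrapping around).
Applying both steps to "pardon": "pnaord", then "ljwknz".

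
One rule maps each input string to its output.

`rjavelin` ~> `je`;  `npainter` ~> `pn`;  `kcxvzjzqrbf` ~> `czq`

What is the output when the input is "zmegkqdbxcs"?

mkb

The rule is to keep one character in every 3, starting at position 2 (positions 2nd, 5th, 8th, ...), then delete the last character.
On "zmegkqdbxcs": the first step gives "mkbs", and the second then gives "mkb".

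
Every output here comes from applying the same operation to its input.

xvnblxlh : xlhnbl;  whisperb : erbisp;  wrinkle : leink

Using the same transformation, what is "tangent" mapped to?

Rule — delete the first 2 characters, then move the first 3 characters to the end (rotate left by 3).
For "tangent", step one produces "ngent"; step two turns that into "ntnge".
(Check on "whisperb": → "isperb" → "erbisp" ✓)

ntnge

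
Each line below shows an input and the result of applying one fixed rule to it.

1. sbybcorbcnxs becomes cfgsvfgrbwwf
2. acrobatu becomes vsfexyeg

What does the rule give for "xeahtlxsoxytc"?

elxpbwsbcxgbi

The pattern: shift every letter 4 places forward in the alphabet (wrapping around), then move the first 2 characters to the end (rotate left by 2).
So "xeahtlxsoxytc" becomes "elxpbwsbcxgbi".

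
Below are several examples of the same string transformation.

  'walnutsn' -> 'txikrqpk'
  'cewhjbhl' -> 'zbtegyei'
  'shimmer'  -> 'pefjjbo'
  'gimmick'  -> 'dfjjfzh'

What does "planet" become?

Looking at the pairs, the operation is to shift every letter 3 places backward in the alphabet (wrapping around).
On "planet" that produces "mixkbq".

mixkbq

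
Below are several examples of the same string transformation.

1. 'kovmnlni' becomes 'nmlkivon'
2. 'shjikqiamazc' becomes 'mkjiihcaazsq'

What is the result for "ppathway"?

What's happening: sort the characters into reverse alphabetical order, then move the first 3 characters to the end (rotate left by 3).
"ppathway" → "ywtpphaa" → "pphaaywt".
(Check on "kovmnlni": → "vonnmlki" → "nmlkivon" ✓)

pphaaywt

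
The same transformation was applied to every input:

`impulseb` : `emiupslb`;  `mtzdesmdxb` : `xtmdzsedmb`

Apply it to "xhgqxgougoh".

Looking at the pairs, the operation is to swap each adjacent pair of characters (1↔2, 3↔4, ...), then move the last character to the front.
Applying both steps to "xhgqxgougoh": "hxqggxuoogh", then "hhxqggxuoog".

hhxqggxuoog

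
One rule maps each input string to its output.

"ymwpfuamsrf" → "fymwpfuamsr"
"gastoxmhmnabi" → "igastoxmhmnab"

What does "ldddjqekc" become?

The rule is to move the last character to the front.
For "ldddjqekc" the result is "cldddjqek".

cldddjqek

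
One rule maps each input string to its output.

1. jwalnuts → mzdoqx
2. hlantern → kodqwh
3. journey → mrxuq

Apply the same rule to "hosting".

The transformation: shift every letter 3 places forward in the alphabet (wrapping around), then delete the last 2 characters.
Starting from "hosting": after the first operation, "krvwlqj"; after the second, "krvwl".

krvwl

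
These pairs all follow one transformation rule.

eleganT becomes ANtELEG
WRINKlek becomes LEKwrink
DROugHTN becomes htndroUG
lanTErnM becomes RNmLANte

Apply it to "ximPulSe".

LsEXIMpU

Each output is the input with this applied: move the last 3 characters to the front (rotate right by 3), then flip the case of every letter.
Starting from "ximPulSe": after the first operation, "lSeximPu"; after the second, "LsEXIMpU".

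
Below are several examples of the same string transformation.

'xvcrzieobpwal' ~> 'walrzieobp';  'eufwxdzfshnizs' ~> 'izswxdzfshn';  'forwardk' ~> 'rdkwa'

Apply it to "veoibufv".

ufvib

What's happening: delete the first 3 characters, then move the last 3 characters to the front (rotate right by 3).
For "veoibufv", step one produces "ibufv"; step two turns that into "ufvib".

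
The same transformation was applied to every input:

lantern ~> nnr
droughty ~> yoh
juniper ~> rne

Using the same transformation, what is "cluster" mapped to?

What's happening: move the last character to the front, then keep one character in every 3, starting at position 1 (positions 1st, 4th, 7th, ...).
For "cluster", step one produces "rcluste"; step two turns that into "rue".

rue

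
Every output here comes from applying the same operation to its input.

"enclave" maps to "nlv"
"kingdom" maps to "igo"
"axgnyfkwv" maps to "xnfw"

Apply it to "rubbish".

The pattern: keep every other character starting from the second (positions 2nd, 4th, 6th, ...).
"rubbish" → "ubs".

ubs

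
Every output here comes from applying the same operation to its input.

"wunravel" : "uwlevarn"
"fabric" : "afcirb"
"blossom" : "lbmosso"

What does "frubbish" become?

rfhsibbu

What's happening: move the first 2 characters to the end (rotate left by 2), then reverse the string.
Applying both steps to "frubbish": "ubbishfr", then "rfhsibbu".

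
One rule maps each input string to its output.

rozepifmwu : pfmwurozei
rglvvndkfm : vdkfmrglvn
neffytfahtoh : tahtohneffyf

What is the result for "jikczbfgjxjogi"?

Each output is the input with this applied: swap the front and back halves of the string, then swap the first and last characters.
Applying both steps to "jikczbfgjxjogi": "gjxjogijikczbf", then "fjxjogijikczbg".

fjxjogijikczbg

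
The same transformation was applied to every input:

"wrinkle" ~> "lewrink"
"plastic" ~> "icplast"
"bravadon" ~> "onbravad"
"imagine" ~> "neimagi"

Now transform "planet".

etplan

What's happening: move the last 2 characters to the front (rotate right by 2).
On "planet" that produces "etplan".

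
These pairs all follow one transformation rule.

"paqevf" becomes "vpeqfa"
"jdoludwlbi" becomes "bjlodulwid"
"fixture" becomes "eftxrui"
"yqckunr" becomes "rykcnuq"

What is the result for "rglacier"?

eralicrg

What's happening: swap each adjacent pair of characters (1↔2, 3↔4, ...), then swap the first and last characters.
"rglacier" → "gralicre" → "eralicrg".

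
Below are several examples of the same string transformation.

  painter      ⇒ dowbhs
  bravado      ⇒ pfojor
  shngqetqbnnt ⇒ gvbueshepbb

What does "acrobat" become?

oqfcpo

What's happening: delete the last character, then shift every letter 12 places backward in the alphabet (wrapping around).
On "acrobat": the first step gives "acroba", and the second then gives "oqfcpo".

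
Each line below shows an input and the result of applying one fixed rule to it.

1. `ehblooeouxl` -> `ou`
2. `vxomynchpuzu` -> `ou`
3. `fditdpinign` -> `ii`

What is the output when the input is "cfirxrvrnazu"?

Each output is the input with this applied: keep one character in every 3, starting at position 3 (positions 3rd, 6th, 9th, ...), then keep only the vowels.
On "cfirxrvrnazu": the first step gives "irnu", and the second then gives "iu".
(Check on "vxomynchpuzu": → "onpu" → "ou" ✓)

iu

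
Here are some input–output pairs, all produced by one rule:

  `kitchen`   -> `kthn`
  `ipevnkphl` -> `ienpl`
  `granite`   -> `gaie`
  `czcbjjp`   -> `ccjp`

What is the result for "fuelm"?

The transformation: keep every other character starting from the first (positions 1st, 3rd, 5th, ...).
For "fuelm" the result is "fem".

fem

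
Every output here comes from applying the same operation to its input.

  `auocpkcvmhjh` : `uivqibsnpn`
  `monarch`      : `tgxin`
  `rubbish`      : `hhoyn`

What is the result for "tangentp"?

What's happening: delete the first 2 characters, then shift every letter 6 places forward in the alphabet (wrapping around).
For "tangentp", step one produces "ngentp"; step two turns that into "tmktzv".
(Check on "rubbish": → "bbish" → "hhoyn" ✓)

tmktzv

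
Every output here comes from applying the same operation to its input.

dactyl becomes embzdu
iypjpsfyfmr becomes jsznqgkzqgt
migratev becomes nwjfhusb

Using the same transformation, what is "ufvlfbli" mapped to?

vjgmwcmg

The rule is to shift every letter 1 place forward in the alphabet (wrapping around), then take characters alternately from the front and the back (1st, last, 2nd, 2nd-last, ...).
For "ufvlfbli", step one produces "vgwmgcmj"; step two turns that into "vjgmwcmg".
(Check on "migratev": → "njhsbufw" → "nwjfhusb" ✓)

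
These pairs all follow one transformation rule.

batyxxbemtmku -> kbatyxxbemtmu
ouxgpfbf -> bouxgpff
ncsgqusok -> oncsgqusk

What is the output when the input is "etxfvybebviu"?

ietxfvybebvu

Each output is the input with this applied: move the last character to the front, then swap the first and last characters.
For "etxfvybebviu", step one produces "uetxfvybebvi"; step two turns that into "ietxfvybebvu".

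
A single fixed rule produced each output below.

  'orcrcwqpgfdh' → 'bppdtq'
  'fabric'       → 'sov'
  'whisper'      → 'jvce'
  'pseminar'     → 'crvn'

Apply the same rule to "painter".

In each case the input is transformed by: keep every other character starting from the first (positions 1st, 3rd, 5th, ...), then shift every letter 13 places forward in the alphabet (wrapping around) — i.e. ROT13.
Starting from "painter": after the first operation, "pitr"; after the second, "cvge".
(Check on "whisper": → "wipr" → "jvce" ✓)

cvge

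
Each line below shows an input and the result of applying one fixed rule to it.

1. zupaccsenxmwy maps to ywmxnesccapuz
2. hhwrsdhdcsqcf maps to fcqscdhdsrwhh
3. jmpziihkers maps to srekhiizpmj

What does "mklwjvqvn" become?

The transformation: reverse the string.
Doing the same to "mklwjvqvn": "nvqvjwlkm".

nvqvjwlkm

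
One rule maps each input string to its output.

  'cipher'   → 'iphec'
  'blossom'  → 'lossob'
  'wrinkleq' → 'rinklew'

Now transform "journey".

Looking at the pairs, the operation is to swap the first and last characters, then delete the first character.
For "journey" the result is "ournej".

ournej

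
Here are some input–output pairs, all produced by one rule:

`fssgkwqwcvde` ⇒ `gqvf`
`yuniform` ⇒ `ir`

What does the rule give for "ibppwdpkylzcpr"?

pplp

The pattern: move the first character to the end, then keep one character in every 3, starting at position 3 (positions 3rd, 6th, 9th, ...).
Starting from "ibppwdpkylzcpr": after the first operation, "bppwdpkylzcpri"; after the second, "pplp".
(Check on "yuniform": → "uniformy" → "ir" ✓)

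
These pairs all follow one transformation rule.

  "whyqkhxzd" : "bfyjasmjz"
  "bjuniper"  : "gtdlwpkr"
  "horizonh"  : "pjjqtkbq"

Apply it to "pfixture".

tgrhkzvw

The rule is to shift every letter 2 places forward in the alphabet (wrapping around), then move the last 2 characters to the front (rotate right by 2).
"pfixture" → "tgrhkzvw".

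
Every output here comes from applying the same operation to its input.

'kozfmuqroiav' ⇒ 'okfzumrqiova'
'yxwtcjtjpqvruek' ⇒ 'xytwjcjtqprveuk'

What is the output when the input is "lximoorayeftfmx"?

xlmiooareytfmfx

Looking at the pairs, the operation is to swap each adjacent pair of characters (1↔2, 3↔4, ...).
So "lximoorayeftfmx" becomes "xlmiooareytfmfx".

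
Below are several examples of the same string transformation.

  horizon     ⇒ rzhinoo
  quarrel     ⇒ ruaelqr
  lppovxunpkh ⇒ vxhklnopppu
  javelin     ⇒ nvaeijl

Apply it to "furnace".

Rule — sort the characters into alphabetical order, then move the last 2 characters to the front (rotate right by 2).
For "furnace", step one produces "acefnru"; step two turns that into "ruacefn".

ruacefn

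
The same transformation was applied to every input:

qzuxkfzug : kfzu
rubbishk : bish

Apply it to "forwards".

The transformation: move the last character to the front, then keep only the last 4 characters.
On "forwards": the first step gives "sforward", and the second then gives "ward".

ward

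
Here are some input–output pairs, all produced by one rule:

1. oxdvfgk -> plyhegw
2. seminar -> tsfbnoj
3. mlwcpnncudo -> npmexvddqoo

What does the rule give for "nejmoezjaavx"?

Rule — take characters alternately from the front and the back (1st, last, 2nd, 2nd-last, ...), then shift every letter 1 place forward in the alphabet (wrapping around).
Starting from "nejmoezjaavx": after the first operation, "nxevjamaojez"; after the second, "oyfwkbnbpkfa".
(Check on "seminar": → "sreamni" → "tsfbnoj" ✓)

oyfwkbnbpkfa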